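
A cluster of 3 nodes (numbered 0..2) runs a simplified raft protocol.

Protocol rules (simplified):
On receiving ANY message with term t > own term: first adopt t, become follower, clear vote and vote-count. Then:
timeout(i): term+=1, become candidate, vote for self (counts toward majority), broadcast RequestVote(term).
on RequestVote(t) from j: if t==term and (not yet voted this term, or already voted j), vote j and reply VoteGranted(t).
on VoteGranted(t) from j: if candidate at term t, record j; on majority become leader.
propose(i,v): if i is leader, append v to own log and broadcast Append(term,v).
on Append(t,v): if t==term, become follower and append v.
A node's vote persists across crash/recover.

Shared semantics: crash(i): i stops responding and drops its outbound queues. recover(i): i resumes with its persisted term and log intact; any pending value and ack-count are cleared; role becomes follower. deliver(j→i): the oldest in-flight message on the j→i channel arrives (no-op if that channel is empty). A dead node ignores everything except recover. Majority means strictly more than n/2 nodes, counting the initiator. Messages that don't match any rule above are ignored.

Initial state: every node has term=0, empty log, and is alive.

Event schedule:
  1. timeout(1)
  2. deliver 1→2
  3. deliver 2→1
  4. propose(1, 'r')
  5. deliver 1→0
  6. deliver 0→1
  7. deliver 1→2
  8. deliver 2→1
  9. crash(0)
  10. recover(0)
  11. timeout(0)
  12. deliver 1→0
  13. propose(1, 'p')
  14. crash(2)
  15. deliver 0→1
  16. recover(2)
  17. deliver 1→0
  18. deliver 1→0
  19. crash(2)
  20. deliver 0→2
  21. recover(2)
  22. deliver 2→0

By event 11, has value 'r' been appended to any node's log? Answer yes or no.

yes

step 1 timeout(1): 1={cand,t=1,log=-}
step 2 deliver 1→2: 2={foll,t=1,log=-}
step 3 deliver 2→1: 1={lead,t=1,log=-}
step 4 propose(1,'r'): 1={lead,t=1,log=r}
step 5 deliver 1→0: 0={foll,t=1,log=-}
step 6 deliver 0→1: —
step 7 deliver 1→2: 2={foll,t=1,log=r}
step 8 deliver 2→1: —
step 9 crash(0): 0={✗foll,t=1,log=-}
step 10 recover(0): 0={foll,t=1,log=-}
step 11 timeout(0): 0={cand,t=2,log=-}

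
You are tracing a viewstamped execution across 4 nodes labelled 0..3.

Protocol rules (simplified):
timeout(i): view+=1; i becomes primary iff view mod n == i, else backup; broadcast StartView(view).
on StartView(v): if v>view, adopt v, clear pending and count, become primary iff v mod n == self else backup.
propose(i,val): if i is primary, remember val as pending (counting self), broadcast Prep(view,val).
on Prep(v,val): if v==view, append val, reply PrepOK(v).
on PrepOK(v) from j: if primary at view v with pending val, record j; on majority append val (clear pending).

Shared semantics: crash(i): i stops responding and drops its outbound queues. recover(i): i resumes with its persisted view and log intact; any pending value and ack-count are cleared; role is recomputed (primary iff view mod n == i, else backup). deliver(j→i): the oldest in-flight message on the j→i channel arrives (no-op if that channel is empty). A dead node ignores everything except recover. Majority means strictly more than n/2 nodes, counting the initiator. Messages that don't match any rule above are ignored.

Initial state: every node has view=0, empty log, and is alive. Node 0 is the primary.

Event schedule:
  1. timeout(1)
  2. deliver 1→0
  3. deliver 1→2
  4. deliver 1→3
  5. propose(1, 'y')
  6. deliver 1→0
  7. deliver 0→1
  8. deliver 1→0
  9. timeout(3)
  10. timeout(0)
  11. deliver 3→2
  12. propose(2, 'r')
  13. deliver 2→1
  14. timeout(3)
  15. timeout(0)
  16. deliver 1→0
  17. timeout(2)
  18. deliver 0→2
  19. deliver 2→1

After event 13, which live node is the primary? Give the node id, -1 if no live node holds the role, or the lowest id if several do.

1

after 1 — timeout(1): n1:prim/v1/[-]
after 2 — deliver 1→0: n0:back/v1/[-]
after 3 — deliver 1→2: n2:back/v1/[-]
after 4 — deliver 1→3: n3:back/v1/[-]
after 5 — propose(1,'y'): ·
after 6 — deliver 1→0: n0:back/v1/[y]
after 7 — deliver 0→1: ·
after 8 — deliver 1→0: ·
after 9 — timeout(3): n3:back/v2/[-]
after 10 — timeout(0): n0:back/v2/[y]
after 11 — deliver 3→2: n2:prim/v2/[-]
after 12 — propose(2,'r'): ·
after 13 — deliver 2→1: ·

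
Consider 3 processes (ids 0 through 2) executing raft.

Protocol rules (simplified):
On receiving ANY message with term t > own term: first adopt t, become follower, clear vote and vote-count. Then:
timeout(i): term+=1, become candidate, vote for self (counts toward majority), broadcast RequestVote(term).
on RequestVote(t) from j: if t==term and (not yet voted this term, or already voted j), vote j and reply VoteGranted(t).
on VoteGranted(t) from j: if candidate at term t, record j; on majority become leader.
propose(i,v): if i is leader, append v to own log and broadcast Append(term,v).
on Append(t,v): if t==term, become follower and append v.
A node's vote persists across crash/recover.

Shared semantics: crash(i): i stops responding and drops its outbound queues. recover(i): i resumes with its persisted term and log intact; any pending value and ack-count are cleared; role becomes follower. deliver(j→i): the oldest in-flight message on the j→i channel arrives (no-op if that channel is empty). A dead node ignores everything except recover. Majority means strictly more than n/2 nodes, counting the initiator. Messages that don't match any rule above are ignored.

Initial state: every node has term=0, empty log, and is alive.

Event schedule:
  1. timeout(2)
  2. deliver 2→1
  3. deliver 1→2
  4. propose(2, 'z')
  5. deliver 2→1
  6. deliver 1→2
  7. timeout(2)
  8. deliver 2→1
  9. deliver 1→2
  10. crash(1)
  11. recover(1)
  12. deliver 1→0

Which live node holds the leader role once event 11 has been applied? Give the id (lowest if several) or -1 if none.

2

after 1 — timeout(2): n2:cand/t1/[-]
after 2 — deliver 2→1: n1:foll/t1/[-]
after 3 — deliver 1→2: n2:lead/t1/[-]
after 4 — propose(2,'z'): n2:lead/t1/[z]
after 5 — deliver 2→1: n1:foll/t1/[z]
after 6 — deliver 1→2: ·
after 7 — timeout(2): n2:cand/t2/[z]
after 8 — deliver 2→1: n1:foll/t2/[z]
after 9 — deliver 1→2: n2:lead/t2/[z]
after 10 — crash(1): n1:✗foll/t2/[z]
after 11 — recover(1): n1:foll/t2/[z]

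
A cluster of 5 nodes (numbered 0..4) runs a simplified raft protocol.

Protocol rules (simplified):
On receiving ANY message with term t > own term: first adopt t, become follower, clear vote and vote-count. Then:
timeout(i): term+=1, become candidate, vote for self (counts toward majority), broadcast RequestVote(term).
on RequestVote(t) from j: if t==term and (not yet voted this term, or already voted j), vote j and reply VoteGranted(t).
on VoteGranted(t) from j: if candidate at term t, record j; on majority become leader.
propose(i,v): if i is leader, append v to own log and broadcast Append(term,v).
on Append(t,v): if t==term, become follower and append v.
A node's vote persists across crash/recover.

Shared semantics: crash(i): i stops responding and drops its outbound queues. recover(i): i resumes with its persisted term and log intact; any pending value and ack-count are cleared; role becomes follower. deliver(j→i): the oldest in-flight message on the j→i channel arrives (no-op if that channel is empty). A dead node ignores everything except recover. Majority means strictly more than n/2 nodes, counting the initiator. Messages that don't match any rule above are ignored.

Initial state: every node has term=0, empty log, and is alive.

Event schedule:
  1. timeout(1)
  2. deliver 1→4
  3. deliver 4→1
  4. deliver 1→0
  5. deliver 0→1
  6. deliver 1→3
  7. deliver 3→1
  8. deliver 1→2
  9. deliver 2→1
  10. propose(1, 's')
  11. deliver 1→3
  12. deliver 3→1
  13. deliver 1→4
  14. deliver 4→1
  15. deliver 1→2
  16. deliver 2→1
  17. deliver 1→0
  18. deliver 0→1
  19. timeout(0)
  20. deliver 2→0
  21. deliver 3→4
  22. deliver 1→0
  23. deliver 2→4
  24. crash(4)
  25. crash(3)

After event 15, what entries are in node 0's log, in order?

empty

e1 timeout(1): 1[cand,t=1,-]
e2 deliver 1→4: 4[foll,t=1,-]
e3 deliver 4→1: ·
e4 deliver 1→0: 0[foll,t=1,-]
e5 deliver 0→1: 1[lead,t=1,-]
e6 deliver 1→3: 3[foll,t=1,-]
e7 deliver 3→1: ·
e8 deliver 1→2: 2[foll,t=1,-]
e9 deliver 2→1: ·
e10 propose(1,'s'): 1[lead,t=1,s]
e11 deliver 1→3: 3[foll,t=1,s]
e12 deliver 3→1: ·
e13 deliver 1→4: 4[foll,t=1,s]
e14 deliver 4→1: ·
e15 deliver 1→2: 2[foll,t=1,s]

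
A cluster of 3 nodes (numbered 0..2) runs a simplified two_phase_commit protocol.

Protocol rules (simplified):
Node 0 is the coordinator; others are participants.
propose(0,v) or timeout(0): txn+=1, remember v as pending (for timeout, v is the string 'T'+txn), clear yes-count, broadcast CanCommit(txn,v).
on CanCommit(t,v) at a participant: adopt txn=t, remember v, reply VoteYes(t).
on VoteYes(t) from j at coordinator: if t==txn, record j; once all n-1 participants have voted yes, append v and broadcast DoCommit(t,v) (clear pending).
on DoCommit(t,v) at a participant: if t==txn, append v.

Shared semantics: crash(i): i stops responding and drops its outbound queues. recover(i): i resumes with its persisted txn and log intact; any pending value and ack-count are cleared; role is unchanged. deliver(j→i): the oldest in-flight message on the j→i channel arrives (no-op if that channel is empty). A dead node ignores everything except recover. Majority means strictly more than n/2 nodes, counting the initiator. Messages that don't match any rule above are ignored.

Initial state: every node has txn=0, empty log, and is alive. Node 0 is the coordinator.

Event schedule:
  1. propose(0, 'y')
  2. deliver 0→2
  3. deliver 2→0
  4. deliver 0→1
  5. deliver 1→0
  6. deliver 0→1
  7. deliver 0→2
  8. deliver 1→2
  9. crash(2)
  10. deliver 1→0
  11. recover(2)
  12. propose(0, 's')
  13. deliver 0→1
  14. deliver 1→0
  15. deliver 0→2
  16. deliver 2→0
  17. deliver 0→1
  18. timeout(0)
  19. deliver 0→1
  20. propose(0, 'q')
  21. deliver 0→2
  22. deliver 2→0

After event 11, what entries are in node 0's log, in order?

y

step 1 propose(0,'y'): 0={coor,t=1,log=-}
step 2 deliver 0→2: 2={part,t=1,log=-}
step 3 deliver 2→0: —
step 4 deliver 0→1: 1={part,t=1,log=-}
step 5 deliver 1→0: 0={coor,t=1,log=y}
step 6 deliver 0→1: 1={part,t=1,log=y}
step 7 deliver 0→2: 2={part,t=1,log=y}
step 8 deliver 1→2: —
step 9 crash(2): 2={✗part,t=1,log=y}
step 10 deliver 1→0: —
step 11 recover(2): 2={part,t=1,log=y}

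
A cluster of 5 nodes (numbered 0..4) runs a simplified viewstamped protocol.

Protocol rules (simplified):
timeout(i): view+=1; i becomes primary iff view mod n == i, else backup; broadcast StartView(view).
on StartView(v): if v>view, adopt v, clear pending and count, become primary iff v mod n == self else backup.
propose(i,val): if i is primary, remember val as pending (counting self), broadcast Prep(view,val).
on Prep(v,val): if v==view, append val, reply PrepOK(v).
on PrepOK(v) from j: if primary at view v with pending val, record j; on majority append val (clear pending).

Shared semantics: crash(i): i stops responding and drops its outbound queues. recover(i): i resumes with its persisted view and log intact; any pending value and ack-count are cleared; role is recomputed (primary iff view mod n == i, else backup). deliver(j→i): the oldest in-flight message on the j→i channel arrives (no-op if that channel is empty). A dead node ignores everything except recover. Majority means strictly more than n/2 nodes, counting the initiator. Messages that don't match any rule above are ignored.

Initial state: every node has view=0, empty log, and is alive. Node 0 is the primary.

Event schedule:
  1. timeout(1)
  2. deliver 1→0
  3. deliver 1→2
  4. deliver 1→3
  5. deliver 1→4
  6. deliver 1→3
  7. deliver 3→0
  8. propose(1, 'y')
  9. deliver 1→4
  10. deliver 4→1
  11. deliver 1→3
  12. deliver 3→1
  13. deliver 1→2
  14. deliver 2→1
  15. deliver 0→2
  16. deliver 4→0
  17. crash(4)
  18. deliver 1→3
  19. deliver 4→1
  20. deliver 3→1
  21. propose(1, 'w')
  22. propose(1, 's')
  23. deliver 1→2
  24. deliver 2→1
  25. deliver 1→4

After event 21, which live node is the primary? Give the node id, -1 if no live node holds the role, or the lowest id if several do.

step 1 timeout(1): 1={prim,v=1,log=-}
step 2 deliver 1→0: 0={back,v=1,log=-}
step 3 deliver 1→2: 2={back,v=1,log=-}
step 4 deliver 1→3: 3={back,v=1,log=-}
step 5 deliver 1→4: 4={back,v=1,log=-}
step 6 deliver 1→3: —
step 7 deliver 3→0: —
step 8 propose(1,'y'): —
step 9 deliver 1→4: 4={back,v=1,log=y}
step 10 deliver 4→1: —
step 11 deliver 1→3: 3={back,v=1,log=y}
step 12 deliver 3→1: 1={prim,v=1,log=y}
step 13 deliver 1→2: 2={back,v=1,log=y}
step 14 deliver 2→1: —
step 15 deliver 0→2: —
step 16 deliver 4→0: —
step 17 crash(4): 4={✗back,v=1,log=y}
step 18 deliver 1→3: —
step 19 deliver 4→1: —
step 20 deliver 3→1: —
step 21 propose(1,'w'): —

1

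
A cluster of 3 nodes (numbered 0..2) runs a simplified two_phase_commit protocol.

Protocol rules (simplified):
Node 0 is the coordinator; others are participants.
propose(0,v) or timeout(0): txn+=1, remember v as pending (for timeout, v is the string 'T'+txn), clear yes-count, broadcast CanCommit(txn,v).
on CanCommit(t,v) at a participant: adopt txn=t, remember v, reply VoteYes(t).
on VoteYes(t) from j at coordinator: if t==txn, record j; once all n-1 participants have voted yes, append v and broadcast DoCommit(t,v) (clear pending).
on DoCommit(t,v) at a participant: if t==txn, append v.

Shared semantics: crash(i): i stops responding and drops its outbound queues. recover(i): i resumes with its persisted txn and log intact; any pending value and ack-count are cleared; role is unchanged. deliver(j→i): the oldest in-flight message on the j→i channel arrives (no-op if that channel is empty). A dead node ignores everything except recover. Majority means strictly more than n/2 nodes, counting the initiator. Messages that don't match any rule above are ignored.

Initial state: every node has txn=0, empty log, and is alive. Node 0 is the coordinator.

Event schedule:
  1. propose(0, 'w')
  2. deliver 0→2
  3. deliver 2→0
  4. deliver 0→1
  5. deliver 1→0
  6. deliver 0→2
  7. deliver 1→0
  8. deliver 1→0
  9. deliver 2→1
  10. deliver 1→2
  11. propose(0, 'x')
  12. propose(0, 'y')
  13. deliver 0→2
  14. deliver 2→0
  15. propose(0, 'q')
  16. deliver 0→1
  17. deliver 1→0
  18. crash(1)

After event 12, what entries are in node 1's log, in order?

empty

1. propose(0,'w'):  <0:coor t1 ->
2. deliver 0→2:  <2:part t1 ->
3. deliver 2→0:  nop
4. deliver 0→1:  <1:part t1 ->
5. deliver 1→0:  <0:coor t1 w>
6. deliver 0→2:  <2:part t1 w>
7. deliver 1→0:  nop
8. deliver 1→0:  nop
9. deliver 2→1:  nop
10. deliver 1→2:  nop
11. propose(0,'x'):  <0:coor t2 w>
12. propose(0,'y'):  <0:coor t3 w>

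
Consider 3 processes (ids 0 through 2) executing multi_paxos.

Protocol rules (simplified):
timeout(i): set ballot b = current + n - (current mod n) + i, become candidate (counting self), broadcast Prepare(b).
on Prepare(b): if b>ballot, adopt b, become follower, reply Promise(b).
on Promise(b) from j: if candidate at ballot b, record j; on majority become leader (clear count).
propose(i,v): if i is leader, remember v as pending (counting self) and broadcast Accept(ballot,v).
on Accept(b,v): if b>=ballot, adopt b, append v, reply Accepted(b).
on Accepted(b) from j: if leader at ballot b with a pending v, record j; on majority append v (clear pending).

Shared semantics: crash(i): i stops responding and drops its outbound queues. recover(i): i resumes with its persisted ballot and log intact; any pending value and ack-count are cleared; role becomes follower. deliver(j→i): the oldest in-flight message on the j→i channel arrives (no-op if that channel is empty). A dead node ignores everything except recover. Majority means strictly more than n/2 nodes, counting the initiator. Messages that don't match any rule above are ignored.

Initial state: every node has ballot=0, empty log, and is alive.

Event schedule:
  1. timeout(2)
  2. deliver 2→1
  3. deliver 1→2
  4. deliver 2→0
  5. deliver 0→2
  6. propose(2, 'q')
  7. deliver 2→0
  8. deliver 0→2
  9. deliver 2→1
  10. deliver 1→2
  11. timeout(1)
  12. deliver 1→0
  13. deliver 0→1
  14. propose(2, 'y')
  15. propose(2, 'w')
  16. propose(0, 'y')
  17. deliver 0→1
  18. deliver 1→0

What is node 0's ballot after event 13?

step 1 timeout(2): 2={cand,b=5,log=-}
step 2 deliver 2→1: 1={foll,b=5,log=-}
step 3 deliver 1→2: 2={lead,b=5,log=-}
step 4 deliver 2→0: 0={foll,b=5,log=-}
step 5 deliver 0→2: —
step 6 propose(2,'q'): —
step 7 deliver 2→0: 0={foll,b=5,log=q}
step 8 deliver 0→2: 2={lead,b=5,log=q}
step 9 deliver 2→1: 1={foll,b=5,log=q}
step 10 deliver 1→2: —
step 11 timeout(1): 1={cand,b=7,log=q}
step 12 deliver 1→0: 0={foll,b=7,log=q}
step 13 deliver 0→1: 1={lead,b=7,log=q}

7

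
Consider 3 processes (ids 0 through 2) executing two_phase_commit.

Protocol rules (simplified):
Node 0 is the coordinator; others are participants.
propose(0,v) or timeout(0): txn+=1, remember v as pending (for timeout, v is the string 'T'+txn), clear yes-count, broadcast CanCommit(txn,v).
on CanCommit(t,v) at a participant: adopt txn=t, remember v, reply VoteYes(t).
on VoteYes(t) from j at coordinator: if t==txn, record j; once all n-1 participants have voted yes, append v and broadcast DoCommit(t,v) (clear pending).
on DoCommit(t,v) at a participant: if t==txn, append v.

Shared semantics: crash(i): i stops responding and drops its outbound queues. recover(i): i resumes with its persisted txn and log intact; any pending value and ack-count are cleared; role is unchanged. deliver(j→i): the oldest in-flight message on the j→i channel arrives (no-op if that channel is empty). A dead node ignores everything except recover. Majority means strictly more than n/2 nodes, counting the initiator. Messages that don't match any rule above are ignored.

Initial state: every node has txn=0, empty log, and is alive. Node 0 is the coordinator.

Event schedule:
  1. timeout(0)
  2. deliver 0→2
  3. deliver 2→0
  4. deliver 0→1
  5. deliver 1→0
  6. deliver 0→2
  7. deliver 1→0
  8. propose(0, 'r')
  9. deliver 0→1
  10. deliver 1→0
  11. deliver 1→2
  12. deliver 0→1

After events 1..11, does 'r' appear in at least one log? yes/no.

no

e1 timeout(0): 0[coor,t=1,-]
e2 deliver 0→2: 2[part,t=1,-]
e3 deliver 2→0: ·
e4 deliver 0→1: 1[part,t=1,-]
e5 deliver 1→0: 0[coor,t=1,T1]
e6 deliver 0→2: 2[part,t=1,T1]
e7 deliver 1→0: ·
e8 propose(0,'r'): 0[coor,t=2,T1]
e9 deliver 0→1: 1[part,t=1,T1]
e10 deliver 1→0: ·
e11 deliver 1→2: ·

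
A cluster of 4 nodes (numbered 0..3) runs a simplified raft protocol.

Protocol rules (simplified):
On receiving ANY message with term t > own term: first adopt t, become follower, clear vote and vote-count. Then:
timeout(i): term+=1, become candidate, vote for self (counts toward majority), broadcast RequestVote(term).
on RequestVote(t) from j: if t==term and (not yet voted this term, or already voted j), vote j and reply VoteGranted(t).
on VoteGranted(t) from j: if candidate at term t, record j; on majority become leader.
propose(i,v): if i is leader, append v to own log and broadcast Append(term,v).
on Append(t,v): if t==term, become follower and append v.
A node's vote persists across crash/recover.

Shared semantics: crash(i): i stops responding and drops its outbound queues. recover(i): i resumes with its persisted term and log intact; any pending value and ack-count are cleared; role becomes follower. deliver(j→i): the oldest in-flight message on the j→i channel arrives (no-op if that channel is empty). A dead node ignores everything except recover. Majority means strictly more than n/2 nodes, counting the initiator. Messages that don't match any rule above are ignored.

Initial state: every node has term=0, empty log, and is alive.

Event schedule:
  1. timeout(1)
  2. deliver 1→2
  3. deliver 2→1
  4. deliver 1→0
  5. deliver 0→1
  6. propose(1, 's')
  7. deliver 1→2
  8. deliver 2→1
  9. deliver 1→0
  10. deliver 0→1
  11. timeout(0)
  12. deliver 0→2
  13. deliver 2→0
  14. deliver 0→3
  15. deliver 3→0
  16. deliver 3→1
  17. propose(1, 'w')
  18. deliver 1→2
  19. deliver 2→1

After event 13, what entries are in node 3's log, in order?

empty

[1] timeout(1) → N1(cand t1 [-])
[2] deliver 1→2 → N2(foll t1 [-])
[3] deliver 2→1 → ∅
[4] deliver 1→0 → N0(foll t1 [-])
[5] deliver 0→1 → N1(lead t1 [-])
[6] propose(1,'s') → N1(lead t1 [s])
[7] deliver 1→2 → N2(foll t1 [s])
[8] deliver 2→1 → ∅
[9] deliver 1→0 → N0(foll t1 [s])
[10] deliver 0→1 → ∅
[11] timeout(0) → N0(cand t2 [s])
[12] deliver 0→2 → N2(foll t2 [s])
[13] deliver 2→0 → ∅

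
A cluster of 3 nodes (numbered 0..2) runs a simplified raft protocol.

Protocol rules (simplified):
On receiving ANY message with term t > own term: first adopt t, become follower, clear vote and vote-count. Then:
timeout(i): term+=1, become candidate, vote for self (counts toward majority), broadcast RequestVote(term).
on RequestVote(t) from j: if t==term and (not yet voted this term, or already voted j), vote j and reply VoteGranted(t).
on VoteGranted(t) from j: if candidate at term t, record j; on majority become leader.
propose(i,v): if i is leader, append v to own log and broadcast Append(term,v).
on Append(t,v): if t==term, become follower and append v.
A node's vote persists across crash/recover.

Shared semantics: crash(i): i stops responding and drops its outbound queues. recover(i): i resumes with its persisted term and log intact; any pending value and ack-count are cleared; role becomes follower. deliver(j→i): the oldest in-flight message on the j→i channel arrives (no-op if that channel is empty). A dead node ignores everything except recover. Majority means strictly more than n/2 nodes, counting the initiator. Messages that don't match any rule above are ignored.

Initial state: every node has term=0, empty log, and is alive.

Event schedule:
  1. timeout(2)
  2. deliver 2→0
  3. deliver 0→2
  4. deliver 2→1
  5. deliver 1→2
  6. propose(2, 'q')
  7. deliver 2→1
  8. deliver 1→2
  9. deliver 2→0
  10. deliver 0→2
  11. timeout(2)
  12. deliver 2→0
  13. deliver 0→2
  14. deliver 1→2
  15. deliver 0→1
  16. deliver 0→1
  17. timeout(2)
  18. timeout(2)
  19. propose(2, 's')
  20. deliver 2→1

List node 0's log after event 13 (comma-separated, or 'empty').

q

1. timeout(2):  <2:cand t1 ->
2. deliver 2→0:  <0:foll t1 ->
3. deliver 0→2:  <2:lead t1 ->
4. deliver 2→1:  <1:foll t1 ->
5. deliver 1→2:  nop
6. propose(2,'q'):  <2:lead t1 q>
7. deliver 2→1:  <1:foll t1 q>
8. deliver 1→2:  nop
9. deliver 2→0:  <0:foll t1 q>
10. deliver 0→2:  nop
11. timeout(2):  <2:cand t2 q>
12. deliver 2→0:  <0:foll t2 q>
13. deliver 0→2:  <2:lead t2 q>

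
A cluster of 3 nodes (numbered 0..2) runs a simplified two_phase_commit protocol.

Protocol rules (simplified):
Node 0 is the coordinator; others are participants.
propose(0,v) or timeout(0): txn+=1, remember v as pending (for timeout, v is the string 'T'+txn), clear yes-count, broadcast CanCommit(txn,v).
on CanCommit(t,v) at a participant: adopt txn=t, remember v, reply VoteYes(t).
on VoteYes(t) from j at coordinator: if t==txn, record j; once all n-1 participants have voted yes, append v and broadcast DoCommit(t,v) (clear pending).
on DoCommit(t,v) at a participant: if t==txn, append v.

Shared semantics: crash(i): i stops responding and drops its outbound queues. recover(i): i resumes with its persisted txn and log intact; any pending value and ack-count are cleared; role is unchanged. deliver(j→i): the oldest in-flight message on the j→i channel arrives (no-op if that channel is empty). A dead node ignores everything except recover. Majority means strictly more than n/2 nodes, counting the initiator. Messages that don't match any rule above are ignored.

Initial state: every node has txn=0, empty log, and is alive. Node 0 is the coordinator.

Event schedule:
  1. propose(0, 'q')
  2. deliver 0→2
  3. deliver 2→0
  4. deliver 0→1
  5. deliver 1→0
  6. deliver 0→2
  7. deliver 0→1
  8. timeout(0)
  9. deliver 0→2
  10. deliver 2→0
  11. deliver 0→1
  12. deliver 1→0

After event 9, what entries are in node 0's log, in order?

q

step 1 propose(0,'q'): 0={coor,t=1,log=-}
step 2 deliver 0→2: 2={part,t=1,log=-}
step 3 deliver 2→0: —
step 4 deliver 0→1: 1={part,t=1,log=-}
step 5 deliver 1→0: 0={coor,t=1,log=q}
step 6 deliver 0→2: 2={part,t=1,log=q}
step 7 deliver 0→1: 1={part,t=1,log=q}
step 8 timeout(0): 0={coor,t=2,log=q}
step 9 deliver 0→2: 2={part,t=2,log=q}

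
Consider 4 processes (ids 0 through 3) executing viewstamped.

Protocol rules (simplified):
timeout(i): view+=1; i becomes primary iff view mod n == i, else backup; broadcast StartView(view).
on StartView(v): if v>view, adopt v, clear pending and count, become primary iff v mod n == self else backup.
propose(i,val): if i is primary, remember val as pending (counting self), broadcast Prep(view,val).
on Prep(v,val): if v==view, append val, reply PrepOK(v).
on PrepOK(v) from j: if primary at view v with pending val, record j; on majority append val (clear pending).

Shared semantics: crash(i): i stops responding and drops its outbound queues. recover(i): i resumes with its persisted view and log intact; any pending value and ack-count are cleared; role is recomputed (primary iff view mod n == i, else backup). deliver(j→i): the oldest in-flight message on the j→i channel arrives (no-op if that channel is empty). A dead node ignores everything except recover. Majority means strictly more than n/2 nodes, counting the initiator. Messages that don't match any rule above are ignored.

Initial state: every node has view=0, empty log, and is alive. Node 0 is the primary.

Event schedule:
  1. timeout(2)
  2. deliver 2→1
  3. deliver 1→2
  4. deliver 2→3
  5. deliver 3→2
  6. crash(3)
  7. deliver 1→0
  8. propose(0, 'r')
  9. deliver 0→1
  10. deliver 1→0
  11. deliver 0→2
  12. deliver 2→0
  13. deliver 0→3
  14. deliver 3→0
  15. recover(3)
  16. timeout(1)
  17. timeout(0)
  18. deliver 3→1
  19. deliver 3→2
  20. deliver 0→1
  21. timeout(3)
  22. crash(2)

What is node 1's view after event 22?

2

step 1 timeout(2): 2={back,v=1,log=-}
step 2 deliver 2→1: 1={prim,v=1,log=-}
step 3 deliver 1→2: —
step 4 deliver 2→3: 3={back,v=1,log=-}
step 5 deliver 3→2: —
step 6 crash(3): 3={✗back,v=1,log=-}
step 7 deliver 1→0: —
step 8 propose(0,'r'): —
step 9 deliver 0→1: —
step 10 deliver 1→0: —
step 11 deliver 0→2: —
step 12 deliver 2→0: 0={back,v=1,log=-}
step 13 deliver 0→3: —
step 14 deliver 3→0: —
step 15 recover(3): 3={back,v=1,log=-}
step 16 timeout(1): 1={back,v=2,log=-}
step 17 timeout(0): 0={back,v=2,log=-}
step 18 deliver 3→1: —
step 19 deliver 3→2: —
step 20 deliver 0→1: —
step 21 timeout(3): 3={back,v=2,log=-}
step 22 crash(2): 2={✗back,v=1,log=-}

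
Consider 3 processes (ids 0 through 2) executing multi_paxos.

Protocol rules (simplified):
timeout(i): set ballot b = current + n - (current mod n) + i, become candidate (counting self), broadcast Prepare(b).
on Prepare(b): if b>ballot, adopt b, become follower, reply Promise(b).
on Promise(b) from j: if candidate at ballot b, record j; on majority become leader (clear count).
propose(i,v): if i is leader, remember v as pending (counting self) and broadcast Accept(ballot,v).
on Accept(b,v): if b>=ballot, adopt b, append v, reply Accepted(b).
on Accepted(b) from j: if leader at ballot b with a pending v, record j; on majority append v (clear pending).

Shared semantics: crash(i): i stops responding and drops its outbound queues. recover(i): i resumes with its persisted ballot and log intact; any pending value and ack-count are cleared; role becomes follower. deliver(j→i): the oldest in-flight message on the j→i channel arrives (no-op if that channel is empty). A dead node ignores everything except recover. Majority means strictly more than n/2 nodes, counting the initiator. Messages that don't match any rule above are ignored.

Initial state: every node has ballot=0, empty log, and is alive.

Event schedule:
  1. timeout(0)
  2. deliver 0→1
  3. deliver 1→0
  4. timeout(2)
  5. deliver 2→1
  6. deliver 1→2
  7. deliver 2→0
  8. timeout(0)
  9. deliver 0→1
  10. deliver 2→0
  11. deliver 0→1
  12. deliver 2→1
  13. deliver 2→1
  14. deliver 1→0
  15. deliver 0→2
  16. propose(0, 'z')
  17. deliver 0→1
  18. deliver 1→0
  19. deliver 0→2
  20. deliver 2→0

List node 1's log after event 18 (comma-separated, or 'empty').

step 1 timeout(0): 0={cand,b=3,log=-}
step 2 deliver 0→1: 1={foll,b=3,log=-}
step 3 deliver 1→0: 0={lead,b=3,log=-}
step 4 timeout(2): 2={cand,b=5,log=-}
step 5 deliver 2→1: 1={foll,b=5,log=-}
step 6 deliver 1→2: 2={lead,b=5,log=-}
step 7 deliver 2→0: 0={foll,b=5,log=-}
step 8 timeout(0): 0={cand,b=6,log=-}
step 9 deliver 0→1: 1={foll,b=6,log=-}
step 10 deliver 2→0: —
step 11 deliver 0→1: —
step 12 deliver 2→1: —
step 13 deliver 2→1: —
step 14 deliver 1→0: 0={lead,b=6,log=-}
step 15 deliver 0→2: —
step 16 propose(0,'z'): —
step 17 deliver 0→1: 1={foll,b=6,log=z}
step 18 deliver 1→0: 0={lead,b=6,log=z}

z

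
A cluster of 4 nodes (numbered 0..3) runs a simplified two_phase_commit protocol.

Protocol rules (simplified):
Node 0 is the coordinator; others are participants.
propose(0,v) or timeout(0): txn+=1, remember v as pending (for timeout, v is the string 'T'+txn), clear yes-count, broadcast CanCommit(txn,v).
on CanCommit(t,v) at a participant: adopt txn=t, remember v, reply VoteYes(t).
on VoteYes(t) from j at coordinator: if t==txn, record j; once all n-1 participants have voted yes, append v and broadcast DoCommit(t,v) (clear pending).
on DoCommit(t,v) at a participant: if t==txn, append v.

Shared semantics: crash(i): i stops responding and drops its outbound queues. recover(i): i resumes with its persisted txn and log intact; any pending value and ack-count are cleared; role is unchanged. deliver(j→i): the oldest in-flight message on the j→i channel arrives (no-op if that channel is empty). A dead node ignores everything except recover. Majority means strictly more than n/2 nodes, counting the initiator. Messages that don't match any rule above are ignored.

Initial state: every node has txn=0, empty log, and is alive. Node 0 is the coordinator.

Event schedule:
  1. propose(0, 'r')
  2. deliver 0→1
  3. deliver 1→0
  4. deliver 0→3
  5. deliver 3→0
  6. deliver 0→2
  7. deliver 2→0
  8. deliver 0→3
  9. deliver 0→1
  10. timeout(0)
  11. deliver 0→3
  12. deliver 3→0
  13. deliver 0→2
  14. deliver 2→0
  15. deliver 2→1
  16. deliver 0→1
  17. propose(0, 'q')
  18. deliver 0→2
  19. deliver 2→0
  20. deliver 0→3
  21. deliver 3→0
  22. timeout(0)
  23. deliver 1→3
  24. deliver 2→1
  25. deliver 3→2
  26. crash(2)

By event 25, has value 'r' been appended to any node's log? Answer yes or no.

yes

after 1 — propose(0,'r'): n0:coor/t1/[-]
after 2 — deliver 0→1: n1:part/t1/[-]
after 3 — deliver 1→0: ·
after 4 — deliver 0→3: n3:part/t1/[-]
after 5 — deliver 3→0: ·
after 6 — deliver 0→2: n2:part/t1/[-]
after 7 — deliver 2→0: n0:coor/t1/[r]
after 8 — deliver 0→3: n3:part/t1/[r]
after 9 — deliver 0→1: n1:part/t1/[r]
after 10 — timeout(0): n0:coor/t2/[r]
after 11 — deliver 0→3: n3:part/t2/[r]
after 12 — deliver 3→0: ·
after 13 — deliver 0→2: n2:part/t1/[r]
after 14 — deliver 2→0: ·
after 15 — deliver 2→1: ·
after 16 — deliver 0→1: n1:part/t2/[r]
after 17 — propose(0,'q'): n0:coor/t3/[r]
after 18 — deliver 0→2: n2:part/t2/[r]
after 19 — deliver 2→0: ·
after 20 — deliver 0→3: n3:part/t3/[r]
after 21 — deliver 3→0: ·
after 22 — timeout(0): n0:coor/t4/[r]
after 23 — deliver 1→3: ·
after 24 — deliver 2→1: ·
after 25 — deliver 3→2: ·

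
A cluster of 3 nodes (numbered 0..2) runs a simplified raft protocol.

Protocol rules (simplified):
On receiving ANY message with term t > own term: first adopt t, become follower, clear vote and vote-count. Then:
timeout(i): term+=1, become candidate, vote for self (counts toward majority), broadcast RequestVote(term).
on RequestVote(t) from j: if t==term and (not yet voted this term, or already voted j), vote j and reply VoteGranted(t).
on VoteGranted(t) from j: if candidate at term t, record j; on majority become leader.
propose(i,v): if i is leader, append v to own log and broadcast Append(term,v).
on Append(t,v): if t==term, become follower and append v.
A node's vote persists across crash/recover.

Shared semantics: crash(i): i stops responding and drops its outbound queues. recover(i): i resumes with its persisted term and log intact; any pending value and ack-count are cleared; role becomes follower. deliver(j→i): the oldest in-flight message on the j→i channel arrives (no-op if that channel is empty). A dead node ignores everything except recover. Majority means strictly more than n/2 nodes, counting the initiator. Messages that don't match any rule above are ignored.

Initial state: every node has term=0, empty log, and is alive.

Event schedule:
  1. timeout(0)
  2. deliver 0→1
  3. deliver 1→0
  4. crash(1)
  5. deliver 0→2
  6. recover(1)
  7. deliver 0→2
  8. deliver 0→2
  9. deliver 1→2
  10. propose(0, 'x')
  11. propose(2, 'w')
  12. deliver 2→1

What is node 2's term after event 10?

step 1 timeout(0): 0={cand,t=1,log=-}
step 2 deliver 0→1: 1={foll,t=1,log=-}
step 3 deliver 1→0: 0={lead,t=1,log=-}
step 4 crash(1): 1={✗foll,t=1,log=-}
step 5 deliver 0→2: 2={foll,t=1,log=-}
step 6 recover(1): 1={foll,t=1,log=-}
step 7 deliver 0→2: —
step 8 deliver 0→2: —
step 9 deliver 1→2: —
step 10 propose(0,'x'): 0={lead,t=1,log=x}

1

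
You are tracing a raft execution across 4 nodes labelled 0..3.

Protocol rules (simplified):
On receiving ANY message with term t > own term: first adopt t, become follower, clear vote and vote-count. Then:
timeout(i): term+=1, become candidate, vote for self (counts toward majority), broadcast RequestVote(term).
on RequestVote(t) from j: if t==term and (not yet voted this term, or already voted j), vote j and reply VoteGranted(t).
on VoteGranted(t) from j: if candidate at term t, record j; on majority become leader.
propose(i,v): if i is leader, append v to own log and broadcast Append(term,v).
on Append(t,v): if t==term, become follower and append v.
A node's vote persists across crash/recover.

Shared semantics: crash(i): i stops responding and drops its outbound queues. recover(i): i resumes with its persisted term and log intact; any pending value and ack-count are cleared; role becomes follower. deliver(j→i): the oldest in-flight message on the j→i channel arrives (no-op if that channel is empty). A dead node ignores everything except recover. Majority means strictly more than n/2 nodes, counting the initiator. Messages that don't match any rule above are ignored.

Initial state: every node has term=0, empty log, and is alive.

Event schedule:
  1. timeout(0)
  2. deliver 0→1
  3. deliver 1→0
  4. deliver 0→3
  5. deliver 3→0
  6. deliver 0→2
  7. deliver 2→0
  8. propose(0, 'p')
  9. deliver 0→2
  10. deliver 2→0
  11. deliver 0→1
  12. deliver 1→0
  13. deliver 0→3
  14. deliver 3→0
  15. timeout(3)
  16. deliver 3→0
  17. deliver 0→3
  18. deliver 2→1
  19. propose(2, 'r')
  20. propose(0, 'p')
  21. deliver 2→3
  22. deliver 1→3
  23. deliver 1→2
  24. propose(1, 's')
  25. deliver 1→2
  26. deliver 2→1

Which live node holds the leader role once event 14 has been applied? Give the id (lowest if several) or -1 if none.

after 1 — timeout(0): n0:cand/t1/[-]
after 2 — deliver 0→1: n1:foll/t1/[-]
after 3 — deliver 1→0: ·
after 4 — deliver 0→3: n3:foll/t1/[-]
after 5 — deliver 3→0: n0:lead/t1/[-]
after 6 — deliver 0→2: n2:foll/t1/[-]
after 7 — deliver 2→0: ·
after 8 — propose(0,'p'): n0:lead/t1/[p]
after 9 — deliver 0→2: n2:foll/t1/[p]
after 10 — deliver 2→0: ·
after 11 — deliver 0→1: n1:foll/t1/[p]
after 12 — deliver 1→0: ·
after 13 — deliver 0→3: n3:foll/t1/[p]
after 14 — deliver 3→0: ·

0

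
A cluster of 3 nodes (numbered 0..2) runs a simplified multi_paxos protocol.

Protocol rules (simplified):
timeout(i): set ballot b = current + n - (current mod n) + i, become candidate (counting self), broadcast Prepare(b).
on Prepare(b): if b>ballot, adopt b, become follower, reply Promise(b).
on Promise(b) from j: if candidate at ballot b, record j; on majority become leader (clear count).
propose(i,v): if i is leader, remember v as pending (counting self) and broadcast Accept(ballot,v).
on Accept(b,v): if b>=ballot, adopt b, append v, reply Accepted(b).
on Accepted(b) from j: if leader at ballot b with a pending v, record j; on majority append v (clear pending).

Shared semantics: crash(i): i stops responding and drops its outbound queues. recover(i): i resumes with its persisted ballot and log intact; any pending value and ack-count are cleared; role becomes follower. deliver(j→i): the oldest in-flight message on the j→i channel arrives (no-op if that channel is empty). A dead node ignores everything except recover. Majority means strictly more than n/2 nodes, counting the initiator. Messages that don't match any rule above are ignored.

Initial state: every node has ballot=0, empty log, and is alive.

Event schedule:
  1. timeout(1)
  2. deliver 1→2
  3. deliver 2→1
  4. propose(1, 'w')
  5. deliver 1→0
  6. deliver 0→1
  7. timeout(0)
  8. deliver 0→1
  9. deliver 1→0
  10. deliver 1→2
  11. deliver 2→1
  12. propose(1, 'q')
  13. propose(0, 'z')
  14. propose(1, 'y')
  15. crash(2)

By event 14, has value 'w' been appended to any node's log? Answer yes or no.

1. timeout(1):  <1:cand b4 ->
2. deliver 1→2:  <2:foll b4 ->
3. deliver 2→1:  <1:lead b4 ->
4. propose(1,'w'):  nop
5. deliver 1→0:  <0:foll b4 ->
6. deliver 0→1:  nop
7. timeout(0):  <0:cand b6 ->
8. deliver 0→1:  <1:foll b6 ->
9. deliver 1→0:  nop
10. deliver 1→2:  <2:foll b4 w>
11. deliver 2→1:  nop
12. propose(1,'q'):  nop
13. propose(0,'z'):  nop
14. propose(1,'y'):  nop

yes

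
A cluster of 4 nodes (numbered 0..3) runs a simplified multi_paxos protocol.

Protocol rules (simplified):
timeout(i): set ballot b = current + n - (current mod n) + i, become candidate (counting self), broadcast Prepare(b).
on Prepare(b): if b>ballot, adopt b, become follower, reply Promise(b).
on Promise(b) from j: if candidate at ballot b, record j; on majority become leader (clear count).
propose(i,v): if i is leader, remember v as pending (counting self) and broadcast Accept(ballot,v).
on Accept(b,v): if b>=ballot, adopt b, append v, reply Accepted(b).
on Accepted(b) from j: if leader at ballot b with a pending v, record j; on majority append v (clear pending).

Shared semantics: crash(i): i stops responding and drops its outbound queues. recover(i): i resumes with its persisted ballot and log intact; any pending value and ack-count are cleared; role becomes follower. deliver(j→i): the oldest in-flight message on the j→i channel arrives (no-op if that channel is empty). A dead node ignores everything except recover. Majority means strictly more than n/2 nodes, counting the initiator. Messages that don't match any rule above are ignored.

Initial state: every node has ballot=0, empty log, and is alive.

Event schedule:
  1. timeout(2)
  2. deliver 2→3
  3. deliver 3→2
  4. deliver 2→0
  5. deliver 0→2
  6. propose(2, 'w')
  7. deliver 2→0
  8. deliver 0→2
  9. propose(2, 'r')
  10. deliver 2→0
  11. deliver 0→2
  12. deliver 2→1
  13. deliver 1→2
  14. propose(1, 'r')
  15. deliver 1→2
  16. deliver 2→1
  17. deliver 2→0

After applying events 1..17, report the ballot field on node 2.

6

[1] timeout(2) → N2(cand b6 [-])
[2] deliver 2→3 → N3(foll b6 [-])
[3] deliver 3→2 → ∅
[4] deliver 2→0 → N0(foll b6 [-])
[5] deliver 0→2 → N2(lead b6 [-])
[6] propose(2,'w') → ∅
[7] deliver 2→0 → N0(foll b6 [w])
[8] deliver 0→2 → ∅
[9] propose(2,'r') → ∅
[10] deliver 2→0 → N0(foll b6 [w,r])
[11] deliver 0→2 → ∅
[12] deliver 2→1 → N1(foll b6 [-])
[13] deliver 1→2 → ∅
[14] propose(1,'r') → ∅
[15] deliver 1→2 → ∅
[16] deliver 2→1 → N1(foll b6 [w])
[17] deliver 2→0 → ∅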